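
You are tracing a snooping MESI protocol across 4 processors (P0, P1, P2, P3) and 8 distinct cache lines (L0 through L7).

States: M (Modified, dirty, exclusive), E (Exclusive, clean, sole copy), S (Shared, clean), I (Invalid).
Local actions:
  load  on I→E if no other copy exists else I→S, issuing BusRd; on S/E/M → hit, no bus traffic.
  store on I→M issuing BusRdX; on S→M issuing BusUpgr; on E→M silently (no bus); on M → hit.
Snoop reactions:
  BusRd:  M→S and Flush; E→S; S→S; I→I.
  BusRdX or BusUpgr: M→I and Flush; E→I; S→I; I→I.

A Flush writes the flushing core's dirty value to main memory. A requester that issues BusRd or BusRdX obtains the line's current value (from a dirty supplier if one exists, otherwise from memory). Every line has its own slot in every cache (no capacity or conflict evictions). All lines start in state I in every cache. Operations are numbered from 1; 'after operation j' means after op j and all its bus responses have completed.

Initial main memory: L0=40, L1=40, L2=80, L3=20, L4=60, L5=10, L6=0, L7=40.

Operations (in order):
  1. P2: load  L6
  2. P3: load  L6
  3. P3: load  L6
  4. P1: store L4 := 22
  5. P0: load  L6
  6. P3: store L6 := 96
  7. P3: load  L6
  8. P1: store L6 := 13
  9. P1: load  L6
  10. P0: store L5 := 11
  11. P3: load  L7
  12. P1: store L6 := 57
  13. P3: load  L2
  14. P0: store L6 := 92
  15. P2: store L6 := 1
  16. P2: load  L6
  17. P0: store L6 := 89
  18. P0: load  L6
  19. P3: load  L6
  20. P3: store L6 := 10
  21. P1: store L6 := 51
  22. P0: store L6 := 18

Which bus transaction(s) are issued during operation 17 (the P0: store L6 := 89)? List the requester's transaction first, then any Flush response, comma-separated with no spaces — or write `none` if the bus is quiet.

bus = BusRdX,Flush

  op1 P2: load  L6 → I/I/E/I on L6; bus BusRd; mem=0
  op2 P3: load  L6 → I/I/S/S on L6; bus BusRd; mem=0
  op3 P3: load  L6 → I/I/S/S on L6; bus (none); mem=0
  op4 P1: store L4 := 22 → I/M/I/I on L4; bus BusRdX; mem=60
  op5 P0: load  L6 → S/I/S/S on L6; bus BusRd; mem=0
  op6 P3: store L6 := 96 → I/I/I/M on L6; bus BusUpgr; mem=0
  op7 P3: load  L6 → I/I/I/M on L6; bus (none); mem=0
  op8 P1: store L6 := 13 → I/M/I/I on L6; bus BusRdX Flush; mem=96
  op9 P1: load  L6 → I/M/I/I on L6; bus (none); mem=96
  op10 P0: store L5 := 11 → M/I/I/I on L5; bus BusRdX; mem=10
  op11 P3: load  L7 → I/I/I/E on L7; bus BusRd; mem=40
  op12 P1: store L6 := 57 → I/M/I/I on L6; bus (none); mem=96
  op13 P3: load  L2 → I/I/I/E on L2; bus BusRd; mem=80
  op14 P0: store L6 := 92 → M/I/I/I on L6; bus BusRdX Flush; mem=57
  op15 P2: store L6 := 1 → I/I/M/I on L6; bus BusRdX Flush; mem=92
  op16 P2: load  L6 → I/I/M/I on L6; bus (none); mem=92
  op17 P0: store L6 := 89 → M/I/I/I on L6; bus BusRdX Flush; mem=1
  op18 P0: load  L6 → M/I/I/I on L6; bus (none); mem=1
  op19 P3: load  L6 → S/I/I/S on L6; bus BusRd Flush; mem=89
  op20 P3: store L6 := 10 → I/I/I/M on L6; bus BusUpgr; mem=89
  op21 P1: store L6 := 51 → I/M/I/I on L6; bus BusRdX Flush; mem=10
  op22 P0: store L6 := 18 → M/I/I/I on L6; bus BusRdX Flush; mem=51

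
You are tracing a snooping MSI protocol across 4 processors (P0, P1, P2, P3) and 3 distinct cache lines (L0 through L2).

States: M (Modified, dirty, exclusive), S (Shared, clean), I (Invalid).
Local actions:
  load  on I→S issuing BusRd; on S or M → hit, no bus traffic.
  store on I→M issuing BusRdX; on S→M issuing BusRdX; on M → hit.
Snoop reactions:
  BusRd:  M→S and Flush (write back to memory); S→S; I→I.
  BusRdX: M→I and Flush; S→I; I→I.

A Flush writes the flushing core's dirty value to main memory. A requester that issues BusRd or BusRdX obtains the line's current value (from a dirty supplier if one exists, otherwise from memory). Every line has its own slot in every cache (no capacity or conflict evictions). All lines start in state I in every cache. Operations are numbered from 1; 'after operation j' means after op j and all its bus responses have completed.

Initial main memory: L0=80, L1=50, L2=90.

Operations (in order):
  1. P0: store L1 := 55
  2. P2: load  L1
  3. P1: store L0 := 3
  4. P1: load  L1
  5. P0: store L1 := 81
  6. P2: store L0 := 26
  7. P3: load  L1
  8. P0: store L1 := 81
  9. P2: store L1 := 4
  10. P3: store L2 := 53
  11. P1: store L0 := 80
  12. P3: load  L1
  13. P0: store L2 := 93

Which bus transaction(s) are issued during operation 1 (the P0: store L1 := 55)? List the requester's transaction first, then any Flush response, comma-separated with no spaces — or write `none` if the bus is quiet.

step 1: P0: store L1 := 55  ⟶  MIII  (L1)  txn=BusRdX  M[L1]=50
step 2: P2: load  L1  ⟶  SISI  (L1)  txn=BusRd+Flush  M[L1]=55
step 3: P1: store L0 := 3  ⟶  IMII  (L0)  txn=BusRdX  M[L0]=80
step 4: P1: load  L1  ⟶  SSSI  (L1)  txn=BusRd  M[L1]=55
step 5: P0: store L1 := 81  ⟶  MIII  (L1)  txn=BusRdX  M[L1]=55
step 6: P2: store L0 := 26  ⟶  IIMI  (L0)  txn=BusRdX+Flush  M[L0]=3
step 7: P3: load  L1  ⟶  SIIS  (L1)  txn=BusRd+Flush  M[L1]=81
step 8: P0: store L1 := 81  ⟶  MIII  (L1)  txn=BusRdX  M[L1]=81
step 9: P2: store L1 := 4  ⟶  IIMI  (L1)  txn=BusRdX+Flush  M[L1]=81
step 10: P3: store L2 := 53  ⟶  IIIM  (L2)  txn=BusRdX  M[L2]=90
step 11: P1: store L0 := 80  ⟶  IMII  (L0)  txn=BusRdX+Flush  M[L0]=26
step 12: P3: load  L1  ⟶  IISS  (L1)  txn=BusRd+Flush  M[L1]=4
step 13: P0: store L2 := 93  ⟶  MIII  (L2)  txn=BusRdX+Flush  M[L2]=53

bus = BusRdX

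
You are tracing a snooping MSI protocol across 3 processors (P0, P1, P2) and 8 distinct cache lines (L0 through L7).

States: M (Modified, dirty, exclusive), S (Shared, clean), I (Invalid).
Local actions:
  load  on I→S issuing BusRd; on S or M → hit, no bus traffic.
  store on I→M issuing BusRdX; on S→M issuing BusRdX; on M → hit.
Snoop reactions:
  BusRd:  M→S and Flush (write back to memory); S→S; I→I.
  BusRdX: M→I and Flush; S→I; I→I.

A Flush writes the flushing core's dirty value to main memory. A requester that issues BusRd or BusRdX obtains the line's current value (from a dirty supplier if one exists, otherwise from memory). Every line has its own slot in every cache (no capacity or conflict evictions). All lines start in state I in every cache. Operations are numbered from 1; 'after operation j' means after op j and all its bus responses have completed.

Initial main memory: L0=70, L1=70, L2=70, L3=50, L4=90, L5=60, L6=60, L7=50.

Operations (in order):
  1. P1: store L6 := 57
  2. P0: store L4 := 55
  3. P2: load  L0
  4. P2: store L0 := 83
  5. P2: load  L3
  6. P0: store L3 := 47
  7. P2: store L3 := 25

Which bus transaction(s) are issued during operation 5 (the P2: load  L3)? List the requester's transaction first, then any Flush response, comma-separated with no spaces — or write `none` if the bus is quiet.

bus = BusRd

step 1: P1: store L6 := 57  ⟶  IMI  (L6)  txn=BusRdX  M[L6]=60
step 2: P0: store L4 := 55  ⟶  MII  (L4)  txn=BusRdX  M[L4]=90
step 3: P2: load  L0  ⟶  IIS  (L0)  txn=BusRd  M[L0]=70
step 4: P2: store L0 := 83  ⟶  IIM  (L0)  txn=BusRdX  M[L0]=70
step 5: P2: load  L3  ⟶  IIS  (L3)  txn=BusRd  M[L3]=50
step 6: P0: store L3 := 47  ⟶  MII  (L3)  txn=BusRdX  M[L3]=50
step 7: P2: store L3 := 25  ⟶  IIM  (L3)  txn=BusRdX+Flush  M[L3]=47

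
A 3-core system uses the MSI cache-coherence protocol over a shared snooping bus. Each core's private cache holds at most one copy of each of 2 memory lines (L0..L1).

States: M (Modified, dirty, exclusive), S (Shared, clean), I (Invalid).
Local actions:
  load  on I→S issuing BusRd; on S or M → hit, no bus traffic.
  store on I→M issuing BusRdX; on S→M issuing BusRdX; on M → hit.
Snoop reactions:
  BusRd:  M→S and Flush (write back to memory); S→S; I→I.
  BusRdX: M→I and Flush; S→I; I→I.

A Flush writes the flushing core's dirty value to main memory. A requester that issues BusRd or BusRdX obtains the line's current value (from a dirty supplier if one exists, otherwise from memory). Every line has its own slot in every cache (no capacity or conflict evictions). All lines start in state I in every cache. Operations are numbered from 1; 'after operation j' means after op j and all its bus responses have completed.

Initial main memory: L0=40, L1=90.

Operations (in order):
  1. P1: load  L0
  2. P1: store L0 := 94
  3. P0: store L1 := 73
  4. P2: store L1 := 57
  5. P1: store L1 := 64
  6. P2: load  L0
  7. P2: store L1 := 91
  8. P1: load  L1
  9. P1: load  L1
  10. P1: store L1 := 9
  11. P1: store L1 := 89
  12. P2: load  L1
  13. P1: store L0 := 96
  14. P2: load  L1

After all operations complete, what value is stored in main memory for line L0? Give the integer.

memory[L0] = 94

1. P1: load  L0  bus=[BusRd]  L0: P0=I P1=S P2=I  mem[L0]=40
2. P1: store L0 := 94  bus=[BusRdX]  L0: P0=I P1=M P2=I  mem[L0]=40
3. P0: store L1 := 73  bus=[BusRdX]  L1: P0=M P1=I P2=I  mem[L1]=90
4. P2: store L1 := 57  bus=[BusRdX,Flush]  L1: P0=I P1=I P2=M  mem[L1]=73
5. P1: store L1 := 64  bus=[BusRdX,Flush]  L1: P0=I P1=M P2=I  mem[L1]=57
6. P2: load  L0  bus=[BusRd,Flush]  L0: P0=I P1=S P2=S  mem[L0]=94
7. P2: store L1 := 91  bus=[BusRdX,Flush]  L1: P0=I P1=I P2=M  mem[L1]=64
8. P1: load  L1  bus=[BusRd,Flush]  L1: P0=I P1=S P2=S  mem[L1]=91
9. P1: load  L1  bus=[-]  L1: P0=I P1=S P2=S  mem[L1]=91
10. P1: store L1 := 9  bus=[BusRdX]  L1: P0=I P1=M P2=I  mem[L1]=91
11. P1: store L1 := 89  bus=[-]  L1: P0=I P1=M P2=I  mem[L1]=91
12. P2: load  L1  bus=[BusRd,Flush]  L1: P0=I P1=S P2=S  mem[L1]=89
13. P1: store L0 := 96  bus=[BusRdX]  L0: P0=I P1=M P2=I  mem[L0]=94
14. P2: load  L1  bus=[-]  L1: P0=I P1=S P2=S  mem[L1]=89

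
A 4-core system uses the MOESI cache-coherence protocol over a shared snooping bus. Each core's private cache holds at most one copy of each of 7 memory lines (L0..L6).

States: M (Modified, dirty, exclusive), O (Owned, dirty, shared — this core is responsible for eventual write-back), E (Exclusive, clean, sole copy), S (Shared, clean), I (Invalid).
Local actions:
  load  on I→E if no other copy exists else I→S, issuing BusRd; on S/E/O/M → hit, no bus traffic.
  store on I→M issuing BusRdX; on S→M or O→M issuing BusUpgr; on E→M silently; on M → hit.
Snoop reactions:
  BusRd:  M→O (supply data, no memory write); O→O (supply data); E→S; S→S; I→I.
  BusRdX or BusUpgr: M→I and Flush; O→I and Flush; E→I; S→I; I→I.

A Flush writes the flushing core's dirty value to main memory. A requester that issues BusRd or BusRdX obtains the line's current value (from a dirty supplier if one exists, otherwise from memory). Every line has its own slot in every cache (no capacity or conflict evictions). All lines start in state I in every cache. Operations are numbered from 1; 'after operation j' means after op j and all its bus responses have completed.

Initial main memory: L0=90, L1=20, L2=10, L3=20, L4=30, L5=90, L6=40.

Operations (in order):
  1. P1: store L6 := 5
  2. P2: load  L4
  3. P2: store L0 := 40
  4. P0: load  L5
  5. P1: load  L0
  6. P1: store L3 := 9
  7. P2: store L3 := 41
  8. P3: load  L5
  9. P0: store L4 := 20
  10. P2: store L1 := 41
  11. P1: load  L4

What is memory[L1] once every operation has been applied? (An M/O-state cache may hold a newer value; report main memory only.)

memory[L1] = 20

  op1 P1: store L6 := 5 → I/M/I/I on L6; bus BusRdX; mem=40
  op2 P2: load  L4 → I/I/E/I on L4; bus BusRd; mem=30
  op3 P2: store L0 := 40 → I/I/M/I on L0; bus BusRdX; mem=90
  op4 P0: load  L5 → E/I/I/I on L5; bus BusRd; mem=90
  op5 P1: load  L0 → I/S/O/I on L0; bus BusRd; mem=90
  op6 P1: store L3 := 9 → I/M/I/I on L3; bus BusRdX; mem=20
  op7 P2: store L3 := 41 → I/I/M/I on L3; bus BusRdX Flush; mem=9
  op8 P3: load  L5 → S/I/I/S on L5; bus BusRd; mem=90
  op9 P0: store L4 := 20 → M/I/I/I on L4; bus BusRdX; mem=30
  op10 P2: store L1 := 41 → I/I/M/I on L1; bus BusRdX; mem=20
  op11 P1: load  L4 → O/S/I/I on L4; bus BusRd; mem=30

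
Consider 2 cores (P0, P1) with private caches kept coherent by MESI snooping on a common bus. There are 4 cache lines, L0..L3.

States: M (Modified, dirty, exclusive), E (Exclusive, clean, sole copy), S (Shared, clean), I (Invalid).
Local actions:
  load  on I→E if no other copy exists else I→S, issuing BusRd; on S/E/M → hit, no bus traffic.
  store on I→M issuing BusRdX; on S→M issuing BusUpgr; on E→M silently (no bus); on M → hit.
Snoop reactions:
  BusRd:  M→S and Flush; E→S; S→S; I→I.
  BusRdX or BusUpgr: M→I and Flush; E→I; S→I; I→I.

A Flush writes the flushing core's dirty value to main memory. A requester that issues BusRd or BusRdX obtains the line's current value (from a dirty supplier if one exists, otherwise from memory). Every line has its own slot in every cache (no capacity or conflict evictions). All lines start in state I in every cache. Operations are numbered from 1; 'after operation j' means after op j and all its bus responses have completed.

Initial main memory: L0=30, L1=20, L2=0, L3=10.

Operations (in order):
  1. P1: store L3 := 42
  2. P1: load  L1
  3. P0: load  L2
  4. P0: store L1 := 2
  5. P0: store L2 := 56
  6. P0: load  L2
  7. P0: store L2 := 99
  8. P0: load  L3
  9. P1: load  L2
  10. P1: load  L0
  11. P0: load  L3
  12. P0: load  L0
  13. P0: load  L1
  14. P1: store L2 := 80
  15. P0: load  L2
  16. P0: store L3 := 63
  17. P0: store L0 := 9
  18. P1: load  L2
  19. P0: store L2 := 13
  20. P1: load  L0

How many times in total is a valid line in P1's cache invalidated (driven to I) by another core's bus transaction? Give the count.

invalidations = 4

  op1 P1: store L3 := 42 → I/M on L3; bus BusRdX; mem=10
  op2 P1: load  L1 → I/E on L1; bus BusRd; mem=20
  op3 P0: load  L2 → E/I on L2; bus BusRd; mem=0
  op4 P0: store L1 := 2 → M/I on L1; bus BusRdX; mem=20
  op5 P0: store L2 := 56 → M/I on L2; bus (none); mem=0
  op6 P0: load  L2 → M/I on L2; bus (none); mem=0
  op7 P0: store L2 := 99 → M/I on L2; bus (none); mem=0
  op8 P0: load  L3 → S/S on L3; bus BusRd Flush; mem=42
  op9 P1: load  L2 → S/S on L2; bus BusRd Flush; mem=99
  op10 P1: load  L0 → I/E on L0; bus BusRd; mem=30
  op11 P0: load  L3 → S/S on L3; bus (none); mem=42
  op12 P0: load  L0 → S/S on L0; bus BusRd; mem=30
  op13 P0: load  L1 → M/I on L1; bus (none); mem=20
  op14 P1: store L2 := 80 → I/M on L2; bus BusUpgr; mem=99
  op15 P0: load  L2 → S/S on L2; bus BusRd Flush; mem=80
  op16 P0: store L3 := 63 → M/I on L3; bus BusUpgr; mem=42
  op17 P0: store L0 := 9 → M/I on L0; bus BusUpgr; mem=30
  op18 P1: load  L2 → S/S on L2; bus (none); mem=80
  op19 P0: store L2 := 13 → M/I on L2; bus BusUpgr; mem=80
  op20 P1: load  L0 → S/S on L0; bus BusRd Flush; mem=9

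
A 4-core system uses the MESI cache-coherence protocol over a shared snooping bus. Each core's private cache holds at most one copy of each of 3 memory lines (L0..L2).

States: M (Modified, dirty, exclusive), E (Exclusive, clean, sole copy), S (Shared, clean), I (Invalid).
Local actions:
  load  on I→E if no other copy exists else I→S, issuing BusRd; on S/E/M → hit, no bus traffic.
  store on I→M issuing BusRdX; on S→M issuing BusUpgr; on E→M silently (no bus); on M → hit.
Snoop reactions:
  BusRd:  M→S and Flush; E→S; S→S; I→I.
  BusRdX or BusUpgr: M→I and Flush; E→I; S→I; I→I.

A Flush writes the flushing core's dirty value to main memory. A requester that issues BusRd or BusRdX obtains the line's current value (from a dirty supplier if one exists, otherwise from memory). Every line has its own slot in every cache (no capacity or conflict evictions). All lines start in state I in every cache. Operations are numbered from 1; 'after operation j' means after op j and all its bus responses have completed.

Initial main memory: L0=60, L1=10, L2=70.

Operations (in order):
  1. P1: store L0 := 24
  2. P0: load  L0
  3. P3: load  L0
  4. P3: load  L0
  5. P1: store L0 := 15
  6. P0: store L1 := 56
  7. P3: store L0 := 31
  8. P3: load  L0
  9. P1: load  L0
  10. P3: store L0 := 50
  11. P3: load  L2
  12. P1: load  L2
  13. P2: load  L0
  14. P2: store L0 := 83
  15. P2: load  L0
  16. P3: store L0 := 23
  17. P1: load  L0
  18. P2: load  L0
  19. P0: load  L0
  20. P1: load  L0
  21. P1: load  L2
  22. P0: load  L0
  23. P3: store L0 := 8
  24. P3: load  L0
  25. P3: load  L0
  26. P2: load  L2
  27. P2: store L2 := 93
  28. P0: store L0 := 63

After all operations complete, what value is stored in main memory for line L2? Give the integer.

step 1: P1: store L0 := 24  ⟶  IMII  (L0)  txn=BusRdX  M[L0]=60
step 2: P0: load  L0  ⟶  SSII  (L0)  txn=BusRd+Flush  M[L0]=24
step 3: P3: load  L0  ⟶  SSIS  (L0)  txn=BusRd  M[L0]=24
step 4: P3: load  L0  ⟶  SSIS  (L0)  txn=∅  M[L0]=24
step 5: P1: store L0 := 15  ⟶  IMII  (L0)  txn=BusUpgr  M[L0]=24
step 6: P0: store L1 := 56  ⟶  MIII  (L1)  txn=BusRdX  M[L1]=10
step 7: P3: store L0 := 31  ⟶  IIIM  (L0)  txn=BusRdX+Flush  M[L0]=15
step 8: P3: load  L0  ⟶  IIIM  (L0)  txn=∅  M[L0]=15
step 9: P1: load  L0  ⟶  ISIS  (L0)  txn=BusRd+Flush  M[L0]=31
step 10: P3: store L0 := 50  ⟶  IIIM  (L0)  txn=BusUpgr  M[L0]=31
step 11: P3: load  L2  ⟶  IIIE  (L2)  txn=BusRd  M[L2]=70
step 12: P1: load  L2  ⟶  ISIS  (L2)  txn=BusRd  M[L2]=70
step 13: P2: load  L0  ⟶  IISS  (L0)  txn=BusRd+Flush  M[L0]=50
step 14: P2: store L0 := 83  ⟶  IIMI  (L0)  txn=BusUpgr  M[L0]=50
step 15: P2: load  L0  ⟶  IIMI  (L0)  txn=∅  M[L0]=50
step 16: P3: store L0 := 23  ⟶  IIIM  (L0)  txn=BusRdX+Flush  M[L0]=83
step 17: P1: load  L0  ⟶  ISIS  (L0)  txn=BusRd+Flush  M[L0]=23
step 18: P2: load  L0  ⟶  ISSS  (L0)  txn=BusRd  M[L0]=23
step 19: P0: load  L0  ⟶  SSSS  (L0)  txn=BusRd  M[L0]=23
step 20: P1: load  L0  ⟶  SSSS  (L0)  txn=∅  M[L0]=23
step 21: P1: load  L2  ⟶  ISIS  (L2)  txn=∅  M[L2]=70
step 22: P0: load  L0  ⟶  SSSS  (L0)  txn=∅  M[L0]=23
step 23: P3: store L0 := 8  ⟶  IIIM  (L0)  txn=BusUpgr  M[L0]=23
step 24: P3: load  L0  ⟶  IIIM  (L0)  txn=∅  M[L0]=23
step 25: P3: load  L0  ⟶  IIIM  (L0)  txn=∅  M[L0]=23
step 26: P2: load  L2  ⟶  ISSS  (L2)  txn=BusRd  M[L2]=70
step 27: P2: store L2 := 93  ⟶  IIMI  (L2)  txn=BusUpgr  M[L2]=70
step 28: P0: store L0 := 63  ⟶  MIII  (L0)  txn=BusRdX+Flush  M[L0]=8

memory[L2] = 70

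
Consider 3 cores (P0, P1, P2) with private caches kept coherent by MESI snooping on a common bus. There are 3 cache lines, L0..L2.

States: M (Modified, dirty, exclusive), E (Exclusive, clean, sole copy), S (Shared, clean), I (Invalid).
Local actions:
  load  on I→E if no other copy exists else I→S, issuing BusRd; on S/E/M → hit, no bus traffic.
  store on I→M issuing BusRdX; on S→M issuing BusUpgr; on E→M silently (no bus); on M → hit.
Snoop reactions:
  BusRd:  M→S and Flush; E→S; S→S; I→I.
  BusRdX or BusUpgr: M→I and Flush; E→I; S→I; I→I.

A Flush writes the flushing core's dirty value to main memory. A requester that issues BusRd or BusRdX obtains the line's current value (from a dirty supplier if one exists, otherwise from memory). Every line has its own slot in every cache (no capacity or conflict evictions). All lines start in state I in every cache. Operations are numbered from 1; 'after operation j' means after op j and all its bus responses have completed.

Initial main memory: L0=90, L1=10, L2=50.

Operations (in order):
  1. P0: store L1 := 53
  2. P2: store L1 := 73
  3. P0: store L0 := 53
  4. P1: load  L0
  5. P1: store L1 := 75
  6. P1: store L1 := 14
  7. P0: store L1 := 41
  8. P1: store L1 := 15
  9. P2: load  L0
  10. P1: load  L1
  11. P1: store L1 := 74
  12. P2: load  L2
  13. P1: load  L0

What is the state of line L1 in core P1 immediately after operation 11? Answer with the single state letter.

1. P0: store L1 := 53  bus=[BusRdX]  L1: P0=M P1=I P2=I  mem[L1]=10
2. P2: store L1 := 73  bus=[BusRdX,Flush]  L1: P0=I P1=I P2=M  mem[L1]=53
3. P0: store L0 := 53  bus=[BusRdX]  L0: P0=M P1=I P2=I  mem[L0]=90
4. P1: load  L0  bus=[BusRd,Flush]  L0: P0=S P1=S P2=I  mem[L0]=53
5. P1: store L1 := 75  bus=[BusRdX,Flush]  L1: P0=I P1=M P2=I  mem[L1]=73
6. P1: store L1 := 14  bus=[-]  L1: P0=I P1=M P2=I  mem[L1]=73
7. P0: store L1 := 41  bus=[BusRdX,Flush]  L1: P0=M P1=I P2=I  mem[L1]=14
8. P1: store L1 := 15  bus=[BusRdX,Flush]  L1: P0=I P1=M P2=I  mem[L1]=41
9. P2: load  L0  bus=[BusRd]  L0: P0=S P1=S P2=S  mem[L0]=53
10. P1: load  L1  bus=[-]  L1: P0=I P1=M P2=I  mem[L1]=41
11. P1: store L1 := 74  bus=[-]  L1: P0=I P1=M P2=I  mem[L1]=41
12. P2: load  L2  bus=[BusRd]  L2: P0=I P1=I P2=E  mem[L2]=50
13. P1: load  L0  bus=[-]  L0: P0=S P1=S P2=S  mem[L0]=53

state = M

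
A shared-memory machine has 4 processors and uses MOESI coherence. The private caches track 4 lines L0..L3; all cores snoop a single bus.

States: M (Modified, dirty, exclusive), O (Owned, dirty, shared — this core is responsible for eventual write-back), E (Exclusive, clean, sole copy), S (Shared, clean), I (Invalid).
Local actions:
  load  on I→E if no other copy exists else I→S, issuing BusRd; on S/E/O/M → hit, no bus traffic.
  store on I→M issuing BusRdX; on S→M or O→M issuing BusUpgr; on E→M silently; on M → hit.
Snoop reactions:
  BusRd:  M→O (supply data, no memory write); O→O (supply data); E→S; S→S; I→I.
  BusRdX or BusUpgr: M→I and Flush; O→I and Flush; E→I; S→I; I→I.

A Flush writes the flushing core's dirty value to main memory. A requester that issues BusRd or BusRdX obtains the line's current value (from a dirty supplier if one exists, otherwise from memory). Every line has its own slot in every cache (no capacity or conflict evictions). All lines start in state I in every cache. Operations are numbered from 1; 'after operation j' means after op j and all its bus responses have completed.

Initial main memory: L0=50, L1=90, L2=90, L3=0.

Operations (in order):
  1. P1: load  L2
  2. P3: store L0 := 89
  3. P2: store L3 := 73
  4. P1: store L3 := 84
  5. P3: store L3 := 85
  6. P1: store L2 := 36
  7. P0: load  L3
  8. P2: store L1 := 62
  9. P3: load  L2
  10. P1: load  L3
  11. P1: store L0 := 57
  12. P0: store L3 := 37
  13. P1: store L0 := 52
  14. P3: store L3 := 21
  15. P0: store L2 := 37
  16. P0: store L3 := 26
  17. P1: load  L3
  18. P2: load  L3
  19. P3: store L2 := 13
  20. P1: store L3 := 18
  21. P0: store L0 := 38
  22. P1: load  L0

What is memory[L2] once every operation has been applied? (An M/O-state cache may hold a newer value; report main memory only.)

memory[L2] = 37

step 1: P1: load  L2  ⟶  IEII  (L2)  txn=BusRd  M[L2]=90
step 2: P3: store L0 := 89  ⟶  IIIM  (L0)  txn=BusRdX  M[L0]=50
step 3: P2: store L3 := 73  ⟶  IIMI  (L3)  txn=BusRdX  M[L3]=0
step 4: P1: store L3 := 84  ⟶  IMII  (L3)  txn=BusRdX+Flush  M[L3]=73
step 5: P3: store L3 := 85  ⟶  IIIM  (L3)  txn=BusRdX+Flush  M[L3]=84
step 6: P1: store L2 := 36  ⟶  IMII  (L2)  txn=∅  M[L2]=90
step 7: P0: load  L3  ⟶  SIIO  (L3)  txn=BusRd  M[L3]=84
step 8: P2: store L1 := 62  ⟶  IIMI  (L1)  txn=BusRdX  M[L1]=90
step 9: P3: load  L2  ⟶  IOIS  (L2)  txn=BusRd  M[L2]=90
step 10: P1: load  L3  ⟶  SSIO  (L3)  txn=BusRd  M[L3]=84
step 11: P1: store L0 := 57  ⟶  IMII  (L0)  txn=BusRdX+Flush  M[L0]=89
step 12: P0: store L3 := 37  ⟶  MIII  (L3)  txn=BusUpgr+Flush  M[L3]=85
step 13: P1: store L0 := 52  ⟶  IMII  (L0)  txn=∅  M[L0]=89
step 14: P3: store L3 := 21  ⟶  IIIM  (L3)  txn=BusRdX+Flush  M[L3]=37
step 15: P0: store L2 := 37  ⟶  MIII  (L2)  txn=BusRdX+Flush  M[L2]=36
step 16: P0: store L3 := 26  ⟶  MIII  (L3)  txn=BusRdX+Flush  M[L3]=21
step 17: P1: load  L3  ⟶  OSII  (L3)  txn=BusRd  M[L3]=21
step 18: P2: load  L3  ⟶  OSSI  (L3)  txn=BusRd  M[L3]=21
step 19: P3: store L2 := 13  ⟶  IIIM  (L2)  txn=BusRdX+Flush  M[L2]=37
step 20: P1: store L3 := 18  ⟶  IMII  (L3)  txn=BusUpgr+Flush  M[L3]=26
step 21: P0: store L0 := 38  ⟶  MIII  (L0)  txn=BusRdX+Flush  M[L0]=52
step 22: P1: load  L0  ⟶  OSII  (L0)  txn=BusRd  M[L0]=52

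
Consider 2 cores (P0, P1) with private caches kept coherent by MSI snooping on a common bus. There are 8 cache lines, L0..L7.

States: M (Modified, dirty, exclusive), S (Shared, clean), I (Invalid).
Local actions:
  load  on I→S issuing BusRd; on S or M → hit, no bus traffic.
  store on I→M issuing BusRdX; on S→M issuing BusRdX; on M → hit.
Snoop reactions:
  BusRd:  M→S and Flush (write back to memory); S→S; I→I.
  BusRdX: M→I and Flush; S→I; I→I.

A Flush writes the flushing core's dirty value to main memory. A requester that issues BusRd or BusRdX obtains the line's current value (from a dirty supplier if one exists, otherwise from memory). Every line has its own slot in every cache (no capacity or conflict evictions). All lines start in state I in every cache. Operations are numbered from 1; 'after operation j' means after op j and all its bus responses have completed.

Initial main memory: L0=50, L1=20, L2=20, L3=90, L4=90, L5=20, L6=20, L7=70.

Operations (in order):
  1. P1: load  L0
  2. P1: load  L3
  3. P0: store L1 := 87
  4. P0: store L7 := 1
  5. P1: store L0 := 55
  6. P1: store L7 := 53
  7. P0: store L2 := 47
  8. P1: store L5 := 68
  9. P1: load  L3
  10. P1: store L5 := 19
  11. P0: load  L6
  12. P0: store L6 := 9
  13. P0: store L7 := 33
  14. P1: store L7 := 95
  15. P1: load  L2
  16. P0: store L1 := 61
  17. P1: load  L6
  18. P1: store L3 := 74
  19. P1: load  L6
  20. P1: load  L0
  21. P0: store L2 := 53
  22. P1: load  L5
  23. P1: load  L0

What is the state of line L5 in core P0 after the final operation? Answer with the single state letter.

1. P1: load  L0  bus=[BusRd]  L0: P0=I P1=S  mem[L0]=50
2. P1: load  L3  bus=[BusRd]  L3: P0=I P1=S  mem[L3]=90
3. P0: store L1 := 87  bus=[BusRdX]  L1: P0=M P1=I  mem[L1]=20
4. P0: store L7 := 1  bus=[BusRdX]  L7: P0=M P1=I  mem[L7]=70
5. P1: store L0 := 55  bus=[BusRdX]  L0: P0=I P1=M  mem[L0]=50
6. P1: store L7 := 53  bus=[BusRdX,Flush]  L7: P0=I P1=M  mem[L7]=1
7. P0: store L2 := 47  bus=[BusRdX]  L2: P0=M P1=I  mem[L2]=20
8. P1: store L5 := 68  bus=[BusRdX]  L5: P0=I P1=M  mem[L5]=20
9. P1: load  L3  bus=[-]  L3: P0=I P1=S  mem[L3]=90
10. P1: store L5 := 19  bus=[-]  L5: P0=I P1=M  mem[L5]=20
11. P0: load  L6  bus=[BusRd]  L6: P0=S P1=I  mem[L6]=20
12. P0: store L6 := 9  bus=[BusRdX]  L6: P0=M P1=I  mem[L6]=20
13. P0: store L7 := 33  bus=[BusRdX,Flush]  L7: P0=M P1=I  mem[L7]=53
14. P1: store L7 := 95  bus=[BusRdX,Flush]  L7: P0=I P1=M  mem[L7]=33
15. P1: load  L2  bus=[BusRd,Flush]  L2: P0=S P1=S  mem[L2]=47
16. P0: store L1 := 61  bus=[-]  L1: P0=M P1=I  mem[L1]=20
17. P1: load  L6  bus=[BusRd,Flush]  L6: P0=S P1=S  mem[L6]=9
18. P1: store L3 := 74  bus=[BusRdX]  L3: P0=I P1=M  mem[L3]=90
19. P1: load  L6  bus=[-]  L6: P0=S P1=S  mem[L6]=9
20. P1: load  L0  bus=[-]  L0: P0=I P1=M  mem[L0]=50
21. P0: store L2 := 53  bus=[BusRdX]  L2: P0=M P1=I  mem[L2]=47
22. P1: load  L5  bus=[-]  L5: P0=I P1=M  mem[L5]=20
23. P1: load  L0  bus=[-]  L0: P0=I P1=M  mem[L0]=50

state = I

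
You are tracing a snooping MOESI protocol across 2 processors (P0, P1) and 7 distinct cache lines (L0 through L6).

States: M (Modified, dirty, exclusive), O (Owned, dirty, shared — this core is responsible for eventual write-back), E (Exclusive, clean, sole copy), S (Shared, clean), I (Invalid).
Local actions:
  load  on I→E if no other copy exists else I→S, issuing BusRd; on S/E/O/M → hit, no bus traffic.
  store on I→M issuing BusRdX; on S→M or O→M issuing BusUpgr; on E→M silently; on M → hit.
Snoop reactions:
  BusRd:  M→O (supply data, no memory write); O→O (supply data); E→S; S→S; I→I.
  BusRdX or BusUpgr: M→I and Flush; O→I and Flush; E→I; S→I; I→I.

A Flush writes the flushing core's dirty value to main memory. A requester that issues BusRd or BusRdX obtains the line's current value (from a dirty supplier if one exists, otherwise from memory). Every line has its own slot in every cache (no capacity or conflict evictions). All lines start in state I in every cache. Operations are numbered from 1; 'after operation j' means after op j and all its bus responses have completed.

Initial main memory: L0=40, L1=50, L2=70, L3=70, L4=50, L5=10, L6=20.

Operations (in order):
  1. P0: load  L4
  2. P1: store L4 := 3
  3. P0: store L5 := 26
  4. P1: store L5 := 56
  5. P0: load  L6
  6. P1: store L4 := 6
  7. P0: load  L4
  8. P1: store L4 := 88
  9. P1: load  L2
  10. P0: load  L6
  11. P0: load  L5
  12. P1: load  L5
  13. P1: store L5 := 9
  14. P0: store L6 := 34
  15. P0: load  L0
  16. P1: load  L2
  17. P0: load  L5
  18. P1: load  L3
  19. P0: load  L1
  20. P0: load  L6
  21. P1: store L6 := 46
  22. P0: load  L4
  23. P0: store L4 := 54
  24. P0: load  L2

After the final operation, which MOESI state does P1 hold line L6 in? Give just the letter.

state = M

[1] P0: load  L4 | P0:E(50), P1:I | bus: BusRd
[2] P1: store L4 := 3 | P0:I, P1:M(3) | bus: BusRdX
[3] P0: store L5 := 26 | P0:M(26), P1:I | bus: BusRdX
[4] P1: store L5 := 56 | P0:I, P1:M(56) | bus: BusRdX,Flush
[5] P0: load  L6 | P0:E(20), P1:I | bus: BusRd
[6] P1: store L4 := 6 | P0:I, P1:M(6) | bus: none
[7] P0: load  L4 | P0:S(6), P1:O(6) | bus: BusRd
[8] P1: store L4 := 88 | P0:I, P1:M(88) | bus: BusUpgr
[9] P1: load  L2 | P0:I, P1:E(70) | bus: BusRd
[10] P0: load  L6 | P0:E(20), P1:I | bus: none
[11] P0: load  L5 | P0:S(56), P1:O(56) | bus: BusRd
[12] P1: load  L5 | P0:S(56), P1:O(56) | bus: none
[13] P1: store L5 := 9 | P0:I, P1:M(9) | bus: BusUpgr
[14] P0: store L6 := 34 | P0:M(34), P1:I | bus: none
[15] P0: load  L0 | P0:E(40), P1:I | bus: BusRd
[16] P1: load  L2 | P0:I, P1:E(70) | bus: none
[17] P0: load  L5 | P0:S(9), P1:O(9) | bus: BusRd
[18] P1: load  L3 | P0:I, P1:E(70) | bus: BusRd
[19] P0: load  L1 | P0:E(50), P1:I | bus: BusRd
[20] P0: load  L6 | P0:M(34), P1:I | bus: none
[21] P1: store L6 := 46 | P0:I, P1:M(46) | bus: BusRdX,Flush
[22] P0: load  L4 | P0:S(88), P1:O(88) | bus: BusRd
[23] P0: store L4 := 54 | P0:M(54), P1:I | bus: BusUpgr,Flush
[24] P0: load  L2 | P0:S(70), P1:S(70) | bus: BusRd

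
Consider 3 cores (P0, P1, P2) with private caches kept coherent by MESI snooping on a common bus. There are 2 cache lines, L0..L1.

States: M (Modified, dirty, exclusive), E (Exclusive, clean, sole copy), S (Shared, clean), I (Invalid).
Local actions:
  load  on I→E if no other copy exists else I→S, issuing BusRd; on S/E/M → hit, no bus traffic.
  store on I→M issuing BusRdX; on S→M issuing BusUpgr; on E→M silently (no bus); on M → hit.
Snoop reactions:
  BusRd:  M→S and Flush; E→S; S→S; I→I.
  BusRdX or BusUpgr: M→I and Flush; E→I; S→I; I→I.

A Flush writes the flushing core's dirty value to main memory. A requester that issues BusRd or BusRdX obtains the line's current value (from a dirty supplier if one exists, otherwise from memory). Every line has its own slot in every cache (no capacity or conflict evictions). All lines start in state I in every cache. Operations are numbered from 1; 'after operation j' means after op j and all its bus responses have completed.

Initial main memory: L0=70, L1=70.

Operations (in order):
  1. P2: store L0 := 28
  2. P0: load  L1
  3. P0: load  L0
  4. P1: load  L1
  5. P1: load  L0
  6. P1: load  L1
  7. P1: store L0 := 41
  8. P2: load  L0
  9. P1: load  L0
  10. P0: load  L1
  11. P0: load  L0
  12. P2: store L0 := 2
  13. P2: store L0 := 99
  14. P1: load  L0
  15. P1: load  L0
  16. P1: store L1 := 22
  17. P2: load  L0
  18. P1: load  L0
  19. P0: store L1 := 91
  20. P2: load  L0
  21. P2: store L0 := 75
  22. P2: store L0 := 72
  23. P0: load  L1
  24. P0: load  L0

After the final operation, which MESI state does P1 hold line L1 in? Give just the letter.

  op1 P2: store L0 := 28 → I/I/M on L0; bus BusRdX; mem=70
  op2 P0: load  L1 → E/I/I on L1; bus BusRd; mem=70
  op3 P0: load  L0 → S/I/S on L0; bus BusRd Flush; mem=28
  op4 P1: load  L1 → S/S/I on L1; bus BusRd; mem=70
  op5 P1: load  L0 → S/S/S on L0; bus BusRd; mem=28
  op6 P1: load  L1 → S/S/I on L1; bus (none); mem=70
  op7 P1: store L0 := 41 → I/M/I on L0; bus BusUpgr; mem=28
  op8 P2: load  L0 → I/S/S on L0; bus BusRd Flush; mem=41
  op9 P1: load  L0 → I/S/S on L0; bus (none); mem=41
  op10 P0: load  L1 → S/S/I on L1; bus (none); mem=70
  op11 P0: load  L0 → S/S/S on L0; bus BusRd; mem=41
  op12 P2: store L0 := 2 → I/I/M on L0; bus BusUpgr; mem=41
  op13 P2: store L0 := 99 → I/I/M on L0; bus (none); mem=41
  op14 P1: load  L0 → I/S/S on L0; bus BusRd Flush; mem=99
  op15 P1: load  L0 → I/S/S on L0; bus (none); mem=99
  op16 P1: store L1 := 22 → I/M/I on L1; bus BusUpgr; mem=70
  op17 P2: load  L0 → I/S/S on L0; bus (none); mem=99
  op18 P1: load  L0 → I/S/S on L0; bus (none); mem=99
  op19 P0: store L1 := 91 → M/I/I on L1; bus BusRdX Flush; mem=22
  op20 P2: load  L0 → I/S/S on L0; bus (none); mem=99
  op21 P2: store L0 := 75 → I/I/M on L0; bus BusUpgr; mem=99
  op22 P2: store L0 := 72 → I/I/M on L0; bus (none); mem=99
  op23 P0: load  L1 → M/I/I on L1; bus (none); mem=22
  op24 P0: load  L0 → S/I/S on L0; bus BusRd Flush; mem=72

state = I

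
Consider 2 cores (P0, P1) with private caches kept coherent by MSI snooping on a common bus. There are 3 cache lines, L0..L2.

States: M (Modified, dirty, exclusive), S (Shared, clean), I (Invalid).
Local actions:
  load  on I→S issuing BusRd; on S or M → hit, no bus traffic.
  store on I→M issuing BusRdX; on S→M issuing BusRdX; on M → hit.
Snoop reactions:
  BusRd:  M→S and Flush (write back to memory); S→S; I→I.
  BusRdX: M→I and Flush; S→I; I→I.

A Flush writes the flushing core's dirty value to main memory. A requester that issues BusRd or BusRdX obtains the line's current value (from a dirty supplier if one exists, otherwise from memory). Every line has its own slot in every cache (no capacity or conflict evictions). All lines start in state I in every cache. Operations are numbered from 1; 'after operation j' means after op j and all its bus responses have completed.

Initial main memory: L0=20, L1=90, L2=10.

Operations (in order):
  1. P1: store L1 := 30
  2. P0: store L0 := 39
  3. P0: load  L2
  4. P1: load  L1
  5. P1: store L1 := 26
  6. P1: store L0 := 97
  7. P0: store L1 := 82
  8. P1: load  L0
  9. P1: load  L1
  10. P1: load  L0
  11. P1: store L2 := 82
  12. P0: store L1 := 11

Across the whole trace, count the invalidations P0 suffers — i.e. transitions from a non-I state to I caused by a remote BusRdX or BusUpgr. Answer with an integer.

  op1 P1: store L1 := 30 → I/M on L1; bus BusRdX; mem=90
  op2 P0: store L0 := 39 → M/I on L0; bus BusRdX; mem=20
  op3 P0: load  L2 → S/I on L2; bus BusRd; mem=10
  op4 P1: load  L1 → I/M on L1; bus (none); mem=90
  op5 P1: store L1 := 26 → I/M on L1; bus (none); mem=90
  op6 P1: store L0 := 97 → I/M on L0; bus BusRdX Flush; mem=39
  op7 P0: store L1 := 82 → M/I on L1; bus BusRdX Flush; mem=26
  op8 P1: load  L0 → I/M on L0; bus (none); mem=39
  op9 P1: load  L1 → S/S on L1; bus BusRd Flush; mem=82
  op10 P1: load  L0 → I/M on L0; bus (none); mem=39
  op11 P1: store L2 := 82 → I/M on L2; bus BusRdX; mem=10
  op12 P0: store L1 := 11 → M/I on L1; bus BusRdX; mem=82

invalidations = 2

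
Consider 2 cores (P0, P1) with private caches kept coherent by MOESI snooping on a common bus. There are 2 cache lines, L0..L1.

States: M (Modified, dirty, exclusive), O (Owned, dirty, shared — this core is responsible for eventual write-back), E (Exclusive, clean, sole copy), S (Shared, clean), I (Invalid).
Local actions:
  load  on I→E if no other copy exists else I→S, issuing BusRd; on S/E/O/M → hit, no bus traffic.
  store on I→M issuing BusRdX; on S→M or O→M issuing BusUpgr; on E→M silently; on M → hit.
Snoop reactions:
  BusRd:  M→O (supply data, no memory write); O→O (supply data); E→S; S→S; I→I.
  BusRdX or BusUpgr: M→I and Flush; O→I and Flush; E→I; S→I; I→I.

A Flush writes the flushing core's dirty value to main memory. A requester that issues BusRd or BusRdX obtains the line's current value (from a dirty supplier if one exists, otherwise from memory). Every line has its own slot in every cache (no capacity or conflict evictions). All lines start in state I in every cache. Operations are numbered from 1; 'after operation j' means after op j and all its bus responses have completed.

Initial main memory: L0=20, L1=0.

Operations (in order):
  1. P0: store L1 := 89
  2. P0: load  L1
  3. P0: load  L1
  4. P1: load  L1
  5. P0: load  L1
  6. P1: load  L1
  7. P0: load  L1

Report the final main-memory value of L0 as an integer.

  op1 P0: store L1 := 89 → M/I on L1; bus BusRdX; mem=0
  op2 P0: load  L1 → M/I on L1; bus (none); mem=0
  op3 P0: load  L1 → M/I on L1; bus (none); mem=0
  op4 P1: load  L1 → O/S on L1; bus BusRd; mem=0
  op5 P0: load  L1 → O/S on L1; bus (none); mem=0
  op6 P1: load  L1 → O/S on L1; bus (none); mem=0
  op7 P0: load  L1 → O/S on L1; bus (none); mem=0

memory[L0] = 20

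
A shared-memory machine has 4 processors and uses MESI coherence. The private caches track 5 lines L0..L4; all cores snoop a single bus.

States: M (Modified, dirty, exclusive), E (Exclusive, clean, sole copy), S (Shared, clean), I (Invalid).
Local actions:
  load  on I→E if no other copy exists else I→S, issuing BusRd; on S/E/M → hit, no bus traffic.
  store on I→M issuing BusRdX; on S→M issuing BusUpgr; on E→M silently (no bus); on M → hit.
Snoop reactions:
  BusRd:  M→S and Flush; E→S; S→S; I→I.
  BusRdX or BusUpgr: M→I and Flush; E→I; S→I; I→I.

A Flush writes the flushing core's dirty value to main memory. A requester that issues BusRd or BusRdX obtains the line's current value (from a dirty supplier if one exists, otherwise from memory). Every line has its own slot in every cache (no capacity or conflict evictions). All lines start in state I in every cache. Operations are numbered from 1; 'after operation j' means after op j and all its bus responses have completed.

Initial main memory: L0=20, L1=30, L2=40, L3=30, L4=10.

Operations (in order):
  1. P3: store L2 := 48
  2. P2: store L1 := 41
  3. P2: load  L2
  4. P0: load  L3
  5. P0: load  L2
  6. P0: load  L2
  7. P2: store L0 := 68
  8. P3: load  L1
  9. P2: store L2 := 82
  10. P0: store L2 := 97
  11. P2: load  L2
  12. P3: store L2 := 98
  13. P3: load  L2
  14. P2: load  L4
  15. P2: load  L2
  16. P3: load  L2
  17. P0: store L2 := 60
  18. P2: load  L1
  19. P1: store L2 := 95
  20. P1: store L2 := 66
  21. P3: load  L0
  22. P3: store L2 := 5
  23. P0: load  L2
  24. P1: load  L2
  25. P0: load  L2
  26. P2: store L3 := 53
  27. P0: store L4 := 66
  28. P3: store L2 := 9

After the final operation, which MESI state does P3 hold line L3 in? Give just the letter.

state = I

step 1: P3: store L2 := 48  ⟶  IIIM  (L2)  txn=BusRdX  M[L2]=40
step 2: P2: store L1 := 41  ⟶  IIMI  (L1)  txn=BusRdX  M[L1]=30
step 3: P2: load  L2  ⟶  IISS  (L2)  txn=BusRd+Flush  M[L2]=48
step 4: P0: load  L3  ⟶  EIII  (L3)  txn=BusRd  M[L3]=30
step 5: P0: load  L2  ⟶  SISS  (L2)  txn=BusRd  M[L2]=48
step 6: P0: load  L2  ⟶  SISS  (L2)  txn=∅  M[L2]=48
step 7: P2: store L0 := 68  ⟶  IIMI  (L0)  txn=BusRdX  M[L0]=20
step 8: P3: load  L1  ⟶  IISS  (L1)  txn=BusRd+Flush  M[L1]=41
step 9: P2: store L2 := 82  ⟶  IIMI  (L2)  txn=BusUpgr  M[L2]=48
step 10: P0: store L2 := 97  ⟶  MIII  (L2)  txn=BusRdX+Flush  M[L2]=82
step 11: P2: load  L2  ⟶  SISI  (L2)  txn=BusRd+Flush  M[L2]=97
step 12: P3: store L2 := 98  ⟶  IIIM  (L2)  txn=BusRdX  M[L2]=97
step 13: P3: load  L2  ⟶  IIIM  (L2)  txn=∅  M[L2]=97
step 14: P2: load  L4  ⟶  IIEI  (L4)  txn=BusRd  M[L4]=10
step 15: P2: load  L2  ⟶  IISS  (L2)  txn=BusRd+Flush  M[L2]=98
step 16: P3: load  L2  ⟶  IISS  (L2)  txn=∅  M[L2]=98
step 17: P0: store L2 := 60  ⟶  MIII  (L2)  txn=BusRdX  M[L2]=98
step 18: P2: load  L1  ⟶  IISS  (L1)  txn=∅  M[L1]=41
step 19: P1: store L2 := 95  ⟶  IMII  (L2)  txn=BusRdX+Flush  M[L2]=60
step 20: P1: store L2 := 66  ⟶  IMII  (L2)  txn=∅  M[L2]=60
step 21: P3: load  L0  ⟶  IISS  (L0)  txn=BusRd+Flush  M[L0]=68
step 22: P3: store L2 := 5  ⟶  IIIM  (L2)  txn=BusRdX+Flush  M[L2]=66
step 23: P0: load  L2  ⟶  SIIS  (L2)  txn=BusRd+Flush  M[L2]=5
step 24: P1: load  L2  ⟶  SSIS  (L2)  txn=BusRd  M[L2]=5
step 25: P0: load  L2  ⟶  SSIS  (L2)  txn=∅  M[L2]=5
step 26: P2: store L3 := 53  ⟶  IIMI  (L3)  txn=BusRdX  M[L3]=30
step 27: P0: store L4 := 66  ⟶  MIII  (L4)  txn=BusRdX  M[L4]=10
step 28: P3: store L2 := 9  ⟶  IIIM  (L2)  txn=BusUpgr  M[L2]=5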